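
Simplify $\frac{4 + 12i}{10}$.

Divisor is real, so divide each part by 10:
= 2/5 + (6/5)i


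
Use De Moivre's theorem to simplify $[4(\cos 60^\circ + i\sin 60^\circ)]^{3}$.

By De Moivre: z^n = r^n(cos(nθ) + i sin(nθ))
= 4^3(cos(3*60°) + i sin(3*60°))
= 64(cos 180° + i sin 180°)
= -64


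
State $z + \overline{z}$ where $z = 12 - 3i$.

z + conjugate(z) = (a + bi) + (a - bi) = 2a
= 2 * 12 = 24


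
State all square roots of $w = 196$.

|w| = 196, arg(w) = 0°
Root modulus = 196^(1/2) = 14
Root arguments: θ_k = (0° + 360°k)/2 for k = 0, 1, ..., 1
Roots: 14, -14


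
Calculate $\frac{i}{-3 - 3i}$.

Multiply numerator and denominator by conjugate (-3 + 3i):
= (i)(-3 + 3i) / ((-3)^2 + (-3)^2)
= (-3 - 3i) / 18
Divide through by 3: (-1 - i) / 6
= -1/6 - (1/6)i


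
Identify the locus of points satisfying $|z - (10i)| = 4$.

|z - z0| = r describes a circle centered at z0 with radius r
Here z0 = 10i and r = 4
Locus: Circle centered at (0, 10) with radius 4


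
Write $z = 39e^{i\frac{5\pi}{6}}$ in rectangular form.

a = r cos θ = 39 * -sqrt(3)/2 = -39*sqrt(3)/2
b = r sin θ = 39 * 1/2 = 39/2
z = -39*sqrt(3)/2 + (39/2)i


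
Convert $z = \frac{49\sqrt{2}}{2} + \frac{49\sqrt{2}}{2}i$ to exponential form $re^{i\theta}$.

r = |z| = sqrt((49*sqrt(2)/2)^2 + (49*sqrt(2)/2)^2) = sqrt(2401/2 + 2401/2) = sqrt(2401) = 49
θ = arctan(b/a) = arctan(34.6482/34.6482) (quadrant-adjusted) = 45° = π/4
z = 49e^(i*π/4)


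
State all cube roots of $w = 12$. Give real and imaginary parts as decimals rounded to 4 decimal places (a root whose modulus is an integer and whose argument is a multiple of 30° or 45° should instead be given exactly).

|w| = 12, arg(w) = 0°
Root modulus = 12^(1/3) ≈ 2.289428
Root arguments: θ_k = (0° + 360°k)/3 for k = 0, 1, ..., 2
Compute each root as (root modulus)(cos θ_k + i sin θ_k) using full-precision intermediates, then round to 4 decimal places.
Roots: 2.2894, -1.1447 + 1.9827i, -1.1447 - 1.9827i


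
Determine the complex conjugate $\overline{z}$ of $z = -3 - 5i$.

If z = a + bi, then conjugate(z) = a - bi
conjugate(-3 - 5i) = -3 + 5i


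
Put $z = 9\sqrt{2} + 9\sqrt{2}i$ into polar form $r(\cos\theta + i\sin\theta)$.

r = |z| = sqrt(a^2 + b^2) = sqrt((9*sqrt(2))^2 + (9*sqrt(2))^2) = sqrt(162 + 162) = sqrt(324) = 18
θ = arctan(b/a) = arctan(12.7279/12.7279) (quadrant-adjusted) = 45°
z = 18(cos 45° + i sin 45°)


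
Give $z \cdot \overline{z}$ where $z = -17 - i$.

z * conjugate(z) = |z|^2 = a^2 + b^2
= (-17)^2 + (-1)^2 = 290


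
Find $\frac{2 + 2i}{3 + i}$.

Multiply numerator and denominator by conjugate (3 - i):
= (2 + 2i)(3 - i) / (3^2 + 1^2)
= (8 + 4i) / 10
Divide through by 2: (4 + 2i) / 5
= 4/5 + (2/5)i


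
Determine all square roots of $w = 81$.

|w| = 81, arg(w) = 0°
Root modulus = 81^(1/2) = 9
Root arguments: θ_k = (0° + 360°k)/2 for k = 0, 1, ..., 1
Roots: 9, -9


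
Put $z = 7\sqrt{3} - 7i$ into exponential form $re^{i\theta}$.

r = |z| = sqrt((7*sqrt(3))^2 + (-7)^2) = sqrt(147 + 49) = sqrt(196) = 14
θ = arctan(b/a) = arctan(-7/12.1244) (quadrant-adjusted) = -30° = -π/6
z = 14e^(-i*π/6)


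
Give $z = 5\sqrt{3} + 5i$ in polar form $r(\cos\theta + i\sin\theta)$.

r = |z| = sqrt(a^2 + b^2) = sqrt((5*sqrt(3))^2 + (5)^2) = sqrt(75 + 25) = sqrt(100) = 10
θ = arctan(b/a) = arctan(5/8.6603) (quadrant-adjusted) = 30°
z = 10(cos 30° + i sin 30°)


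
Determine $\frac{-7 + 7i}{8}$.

Divisor is real, so divide each part by 8:
= -7/8 + (7/8)i


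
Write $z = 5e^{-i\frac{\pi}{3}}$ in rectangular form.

a = r cos θ = 5 * 1/2 = 5/2
b = r sin θ = 5 * -sqrt(3)/2 = -5*sqrt(3)/2
z = 5/2 - (5*sqrt(3)/2)i


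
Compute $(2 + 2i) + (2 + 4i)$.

(2 + 2) + (2 + 4)i = 4 + 6i


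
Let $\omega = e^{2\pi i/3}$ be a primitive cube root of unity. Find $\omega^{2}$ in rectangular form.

ω^2 = e^(2πi·2/3) = e^(i·4π/3)
= cos(4π/3) + i sin(4π/3)
= -1/2 - (sqrt(3)/2)i


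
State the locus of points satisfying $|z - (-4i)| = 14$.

|z - z0| = r describes a circle centered at z0 with radius r
Here z0 = -4i and r = 14
Locus: Circle centered at (0, -4) with radius 14


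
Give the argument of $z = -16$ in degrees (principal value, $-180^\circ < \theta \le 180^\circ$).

b = 0 and a < 0, so z lies on the negative real axis: θ = 180°


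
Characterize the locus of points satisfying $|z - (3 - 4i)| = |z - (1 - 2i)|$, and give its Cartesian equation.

|z - z1| = |z - z2| means z is equidistant from z1 and z2,
i.e. the perpendicular bisector of the segment from (3, -4) to (1, -2) (midpoint (2, -3)).
With z = x + yi, square both sides:
(x - 3)^2 + (y - (-4))^2 = (x - 1)^2 + (y - (-2))^2
The x^2 and y^2 terms cancel: -4x + 4y = 5 - 25 = -20
Simplify: x - y = 5
Locus: Perpendicular bisector of the segment from (3, -4) to (1, -2): the line x - y = 5


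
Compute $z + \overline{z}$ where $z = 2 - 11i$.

z + conjugate(z) = (a + bi) + (a - bi) = 2a
= 2 * 2 = 4


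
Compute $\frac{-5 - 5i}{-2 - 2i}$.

Multiply numerator and denominator by conjugate (-2 + 2i):
= (-5 - 5i)(-2 + 2i) / ((-2)^2 + (-2)^2)
= (20) / 8
Divide through by 4: (5) / 2
= 5/2


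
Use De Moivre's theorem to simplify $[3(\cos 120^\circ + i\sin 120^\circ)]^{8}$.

By De Moivre: z^n = r^n(cos(nθ) + i sin(nθ))
= 3^8(cos(8*120°) + i sin(8*120°))
= 6561(cos 240° + i sin 240°)
= -6561/2 - (6561*sqrt(3)/2)i


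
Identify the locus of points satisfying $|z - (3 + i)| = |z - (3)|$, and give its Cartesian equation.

|z - z1| = |z - z2| means z is equidistant from z1 and z2,
i.e. the perpendicular bisector of the segment from (3, 1) to (3, 0) (midpoint (3, 1/2)).
With z = x + yi, square both sides:
(x - 3)^2 + (y - 1)^2 = (x - 3)^2 + (y - 0)^2
The x^2 and y^2 terms cancel: 0x + (-2)y = 9 - 10 = -1
Simplify: y = 1/2
Locus: Perpendicular bisector of the segment from (3, 1) to (3, 0): the line y = 1/2


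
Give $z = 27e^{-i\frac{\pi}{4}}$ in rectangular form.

a = r cos θ = 27 * sqrt(2)/2 = 27*sqrt(2)/2
b = r sin θ = 27 * -sqrt(2)/2 = -27*sqrt(2)/2
z = 27*sqrt(2)/2 - (27*sqrt(2)/2)i


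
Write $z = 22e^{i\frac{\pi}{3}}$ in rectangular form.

a = r cos θ = 22 * 1/2 = 11
b = r sin θ = 22 * sqrt(3)/2 = 11*sqrt(3)
z = 11 + 11*sqrt(3)i


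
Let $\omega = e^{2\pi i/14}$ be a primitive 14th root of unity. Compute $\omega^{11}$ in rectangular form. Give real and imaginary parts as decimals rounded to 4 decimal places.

ω^11 = e^(2πi·11/14) = e^(i·11π/7)
= cos(11π/7) + i sin(11π/7)
= 0.2225 - 0.9749i


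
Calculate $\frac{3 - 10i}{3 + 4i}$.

Multiply numerator and denominator by conjugate (3 - 4i):
= (3 - 10i)(3 - 4i) / (3^2 + 4^2)
= (-31 - 42i) / 25
= -31/25 - (42/25)i


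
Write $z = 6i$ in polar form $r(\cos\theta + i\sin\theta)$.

r = |z| = sqrt(a^2 + b^2) = sqrt((0)^2 + (6)^2) = sqrt(0 + 36) = sqrt(36) = 6
a = 0 and b > 0, so z lies on the positive imaginary axis: θ = 90°
z = 6(cos 90° + i sin 90°)


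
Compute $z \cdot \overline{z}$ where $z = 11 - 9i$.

z * conjugate(z) = |z|^2 = a^2 + b^2
= 11^2 + (-9)^2 = 202


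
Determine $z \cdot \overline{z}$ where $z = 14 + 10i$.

z * conjugate(z) = |z|^2 = a^2 + b^2
= 14^2 + 10^2 = 296


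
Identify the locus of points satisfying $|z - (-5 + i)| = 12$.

|z - z0| = r describes a circle centered at z0 with radius r
Here z0 = -5 + i and r = 12
Locus: Circle centered at (-5, 1) with radius 12


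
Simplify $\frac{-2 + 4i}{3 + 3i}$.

Multiply numerator and denominator by conjugate (3 - 3i):
= (-2 + 4i)(3 - 3i) / (3^2 + 3^2)
= (6 + 18i) / 18
Divide through by 6: (1 + 3i) / 3
= 1/3 + i


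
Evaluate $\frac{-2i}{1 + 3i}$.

Multiply numerator and denominator by conjugate (1 - 3i):
= (-2i)(1 - 3i) / (1^2 + 3^2)
= (-6 - 2i) / 10
Divide through by 2: (-3 - i) / 5
= -3/5 - (1/5)i


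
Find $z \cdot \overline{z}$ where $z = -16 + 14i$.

z * conjugate(z) = |z|^2 = a^2 + b^2
= (-16)^2 + 14^2 = 452


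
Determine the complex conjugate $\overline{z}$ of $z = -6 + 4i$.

If z = a + bi, then conjugate(z) = a - bi
conjugate(-6 + 4i) = -6 - 4i


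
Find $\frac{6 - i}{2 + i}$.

Multiply numerator and denominator by conjugate (2 - i):
= (6 - i)(2 - i) / (2^2 + 1^2)
= (11 - 8i) / 5
= 11/5 - (8/5)i


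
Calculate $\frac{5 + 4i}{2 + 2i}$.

Multiply numerator and denominator by conjugate (2 - 2i):
= (5 + 4i)(2 - 2i) / (2^2 + 2^2)
= (18 - 2i) / 8
Divide through by 2: (9 - i) / 4
= 9/4 - (1/4)i


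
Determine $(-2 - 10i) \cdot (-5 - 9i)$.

(a1*a2 - b1*b2) + (a1*b2 + b1*a2)i
= (10 - 90) + (18 + 50)i
= -80 + 68i


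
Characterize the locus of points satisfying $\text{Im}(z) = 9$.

Im(z) = y where z = x + yi; the equation y = 9 is satisfied by all points with that y-coordinate
Locus: Horizontal line y = 9


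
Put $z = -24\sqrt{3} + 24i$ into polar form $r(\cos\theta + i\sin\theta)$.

r = |z| = sqrt(a^2 + b^2) = sqrt((-24*sqrt(3))^2 + (24)^2) = sqrt(1728 + 576) = sqrt(2304) = 48
θ = arctan(b/a) = arctan(24/-41.5692) (quadrant-adjusted) = 150°
z = 48(cos 150° + i sin 150°)


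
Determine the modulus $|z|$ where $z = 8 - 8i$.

|z| = sqrt(a^2 + b^2) = sqrt(8^2 + (-8)^2) = sqrt(128) = sqrt(128)


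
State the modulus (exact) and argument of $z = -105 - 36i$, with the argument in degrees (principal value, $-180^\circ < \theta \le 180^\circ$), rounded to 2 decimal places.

|z| = sqrt((-105)^2 + (-36)^2) = 111
arg(z) = arctan(b/a) = arctan(-36/-105) (quadrant-adjusted) = -161.08°


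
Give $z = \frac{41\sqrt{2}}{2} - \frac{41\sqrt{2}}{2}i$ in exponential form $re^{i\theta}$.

r = |z| = sqrt((41*sqrt(2)/2)^2 + (-41*sqrt(2)/2)^2) = sqrt(1681/2 + 1681/2) = sqrt(1681) = 41
θ = arctan(b/a) = arctan(-28.9914/28.9914) (quadrant-adjusted) = -45° = -π/4
z = 41e^(-i*π/4)


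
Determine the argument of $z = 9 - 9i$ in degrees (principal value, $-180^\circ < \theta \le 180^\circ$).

θ = arctan(b/a) = arctan(-9/9) (quadrant-adjusted) = -45°


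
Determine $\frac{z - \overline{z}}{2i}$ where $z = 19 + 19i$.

z - conjugate(z) = 2bi
(z - conjugate(z))/(2i) = 2bi/(2i) = b = 19


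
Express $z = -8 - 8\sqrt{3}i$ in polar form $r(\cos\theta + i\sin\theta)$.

r = |z| = sqrt(a^2 + b^2) = sqrt((-8)^2 + (-8*sqrt(3))^2) = sqrt(64 + 192) = sqrt(256) = 16
θ = arctan(b/a) = arctan(-13.8564/-8) (quadrant-adjusted) = 240°
z = 16(cos 240° + i sin 240°)


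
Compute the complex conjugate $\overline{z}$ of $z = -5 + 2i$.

If z = a + bi, then conjugate(z) = a - bi
conjugate(-5 + 2i) = -5 - 2i


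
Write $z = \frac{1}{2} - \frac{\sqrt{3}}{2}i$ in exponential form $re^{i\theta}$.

r = |z| = sqrt((1/2)^2 + (-sqrt(3)/2)^2) = sqrt(1/4 + 3/4) = sqrt(1) = 1
θ = arctan(b/a) = arctan(-0.866/0.5) (quadrant-adjusted) = -60° = -π/3
z = 1e^(-i*π/3)


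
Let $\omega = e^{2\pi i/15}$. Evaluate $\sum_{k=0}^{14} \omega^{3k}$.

Let ζ = ω^3 = e^(2πi·3/15). Since 15 ∤ 3, ζ ≠ 1.
Sum = Σ_{k=0}^{14} ζ^k = (ζ^15 - 1)/(ζ - 1) = (ω^{3·15} - 1)/(ζ - 1) = (1 - 1)/(ζ - 1) = 0


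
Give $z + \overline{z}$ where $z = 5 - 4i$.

z + conjugate(z) = (a + bi) + (a - bi) = 2a
= 2 * 5 = 10


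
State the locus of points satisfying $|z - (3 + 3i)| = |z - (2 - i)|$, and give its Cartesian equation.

|z - z1| = |z - z2| means z is equidistant from z1 and z2,
i.e. the perpendicular bisector of the segment from (3, 3) to (2, -1) (midpoint (5/2, 1)).
With z = x + yi, square both sides:
(x - 3)^2 + (y - 3)^2 = (x - 2)^2 + (y - (-1))^2
The x^2 and y^2 terms cancel: -2x + (-8)y = 5 - 18 = -13
Simplify: 2x + 8y = 13
Locus: Perpendicular bisector of the segment from (3, 3) to (2, -1): the line 2x + 8y = 13


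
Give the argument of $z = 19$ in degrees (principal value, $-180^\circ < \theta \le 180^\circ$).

b = 0 and a > 0, so z lies on the positive real axis: θ = 0°


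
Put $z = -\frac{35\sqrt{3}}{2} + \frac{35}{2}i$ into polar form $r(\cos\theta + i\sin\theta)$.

r = |z| = sqrt(a^2 + b^2) = sqrt((-35*sqrt(3)/2)^2 + (35/2)^2) = sqrt(3675/4 + 1225/4) = sqrt(1225) = 35
θ = arctan(b/a) = arctan(17.5/-30.3109) (quadrant-adjusted) = 150°
z = 35(cos 150° + i sin 150°)


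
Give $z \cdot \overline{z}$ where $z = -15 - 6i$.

z * conjugate(z) = |z|^2 = a^2 + b^2
= (-15)^2 + (-6)^2 = 261


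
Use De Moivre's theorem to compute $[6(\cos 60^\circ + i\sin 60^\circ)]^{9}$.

By De Moivre: z^n = r^n(cos(nθ) + i sin(nθ))
= 6^9(cos(9*60°) + i sin(9*60°))
= 10077696(cos 180° + i sin 180°)
= -10077696


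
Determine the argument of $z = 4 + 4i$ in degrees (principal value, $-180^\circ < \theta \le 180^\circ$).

θ = arctan(b/a) = arctan(4/4) (quadrant-adjusted) = 45°


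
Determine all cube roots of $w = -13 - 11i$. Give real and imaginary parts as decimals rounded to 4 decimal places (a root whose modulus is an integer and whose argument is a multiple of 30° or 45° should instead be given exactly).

|w| = sqrt(290) ≈ 17.029386, arg(w) ≈ 220.236358°
Root modulus = sqrt(290)^(1/3) ≈ 2.572762
Root arguments: θ_k = (arg(w) + 360°k)/3 for k = 0, 1, ..., 2
Compute each root as (root modulus)(cos θ_k + i sin θ_k) using full-precision intermediates, then round to 4 decimal places.
Roots: 0.7345 + 2.4657i, -2.5026 - 0.5968i, 1.7681 - 1.8689i


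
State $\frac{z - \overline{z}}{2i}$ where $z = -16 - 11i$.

z - conjugate(z) = 2bi
(z - conjugate(z))/(2i) = 2bi/(2i) = b = -11


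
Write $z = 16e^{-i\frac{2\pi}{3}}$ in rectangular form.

a = r cos θ = 16 * -1/2 = -8
b = r sin θ = 16 * -sqrt(3)/2 = -8*sqrt(3)
z = -8 - 8*sqrt(3)i


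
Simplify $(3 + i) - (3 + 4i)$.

(3 - 3) + (1 - 4)i = -3i


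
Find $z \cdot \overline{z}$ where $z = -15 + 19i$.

z * conjugate(z) = |z|^2 = a^2 + b^2
= (-15)^2 + 19^2 = 586


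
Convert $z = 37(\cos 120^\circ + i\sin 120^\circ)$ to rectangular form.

a = r cos θ = 37 * -1/2 = -37/2
b = r sin θ = 37 * sqrt(3)/2 = 37*sqrt(3)/2
z = -37/2 + (37*sqrt(3)/2)i


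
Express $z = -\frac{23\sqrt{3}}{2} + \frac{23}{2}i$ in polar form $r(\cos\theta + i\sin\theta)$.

r = |z| = sqrt(a^2 + b^2) = sqrt((-23*sqrt(3)/2)^2 + (23/2)^2) = sqrt(1587/4 + 529/4) = sqrt(529) = 23
θ = arctan(b/a) = arctan(11.5/-19.9186) (quadrant-adjusted) = 150°
z = 23(cos 150° + i sin 150°)


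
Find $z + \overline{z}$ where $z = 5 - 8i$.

z + conjugate(z) = (a + bi) + (a - bi) = 2a
= 2 * 5 = 10


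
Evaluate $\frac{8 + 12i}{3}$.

Divisor is real, so divide each part by 3:
= 8/3 + 4i


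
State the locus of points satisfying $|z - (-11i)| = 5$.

|z - z0| = r describes a circle centered at z0 with radius r
Here z0 = -11i and r = 5
Locus: Circle centered at (0, -11) with radius 5


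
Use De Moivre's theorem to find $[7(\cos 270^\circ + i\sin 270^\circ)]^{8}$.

By De Moivre: z^n = r^n(cos(nθ) + i sin(nθ))
= 7^8(cos(8*270°) + i sin(8*270°))
= 5764801(cos 0° + i sin 0°)
= 5764801


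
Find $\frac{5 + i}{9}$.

Divisor is real, so divide each part by 9:
= 5/9 + (1/9)i


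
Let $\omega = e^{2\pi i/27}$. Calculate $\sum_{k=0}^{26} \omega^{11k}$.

Let ζ = ω^11 = e^(2πi·11/27). Since 27 ∤ 11, ζ ≠ 1.
Sum = Σ_{k=0}^{26} ζ^k = (ζ^27 - 1)/(ζ - 1) = (ω^{11·27} - 1)/(ζ - 1) = (1 - 1)/(ζ - 1) = 0


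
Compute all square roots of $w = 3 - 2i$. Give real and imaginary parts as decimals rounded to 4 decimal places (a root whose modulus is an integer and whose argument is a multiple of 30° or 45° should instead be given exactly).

|w| = sqrt(13) ≈ 3.605551, arg(w) ≈ 326.309932°
Root modulus = sqrt(13)^(1/2) ≈ 1.898829
Root arguments: θ_k = (arg(w) + 360°k)/2 for k = 0, 1, ..., 1
Compute each root as (root modulus)(cos θ_k + i sin θ_k) using full-precision intermediates, then round to 4 decimal places.
Roots: -1.8174 + 0.5503i, 1.8174 - 0.5503i


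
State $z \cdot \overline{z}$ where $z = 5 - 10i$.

z * conjugate(z) = |z|^2 = a^2 + b^2
= 5^2 + (-10)^2 = 125


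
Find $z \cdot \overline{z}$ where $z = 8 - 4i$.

z * conjugate(z) = |z|^2 = a^2 + b^2
= 8^2 + (-4)^2 = 80


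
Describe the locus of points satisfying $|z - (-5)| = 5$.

|z - z0| = r describes a circle centered at z0 with radius r
Here z0 = -5 and r = 5
Locus: Circle centered at (-5, 0) with radius 5


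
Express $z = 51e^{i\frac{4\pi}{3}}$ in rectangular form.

a = r cos θ = 51 * -1/2 = -51/2
b = r sin θ = 51 * -sqrt(3)/2 = -51*sqrt(3)/2
z = -51/2 - (51*sqrt(3)/2)i


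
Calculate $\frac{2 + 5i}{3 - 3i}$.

Multiply numerator and denominator by conjugate (3 + 3i):
= (2 + 5i)(3 + 3i) / (3^2 + (-3)^2)
= (-9 + 21i) / 18
Divide through by 3: (-3 + 7i) / 6
= -1/2 + (7/6)i


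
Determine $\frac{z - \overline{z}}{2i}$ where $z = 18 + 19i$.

z - conjugate(z) = 2bi
(z - conjugate(z))/(2i) = 2bi/(2i) = b = 19


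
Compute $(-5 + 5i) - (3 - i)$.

(-5 - 3) + (5 - (-1))i = -8 + 6i


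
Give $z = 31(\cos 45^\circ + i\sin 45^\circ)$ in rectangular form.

a = r cos θ = 31 * sqrt(2)/2 = 31*sqrt(2)/2
b = r sin θ = 31 * sqrt(2)/2 = 31*sqrt(2)/2
z = 31*sqrt(2)/2 + (31*sqrt(2)/2)i


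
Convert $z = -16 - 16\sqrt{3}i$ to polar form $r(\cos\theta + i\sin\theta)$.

r = |z| = sqrt(a^2 + b^2) = sqrt((-16)^2 + (-16*sqrt(3))^2) = sqrt(256 + 768) = sqrt(1024) = 32
θ = arctan(b/a) = arctan(-27.7128/-16) (quadrant-adjusted) = 240°
z = 32(cos 240° + i sin 240°)


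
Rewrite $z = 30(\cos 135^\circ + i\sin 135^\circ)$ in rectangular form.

a = r cos θ = 30 * -sqrt(2)/2 = -15*sqrt(2)
b = r sin θ = 30 * sqrt(2)/2 = 15*sqrt(2)
z = -15*sqrt(2) + 15*sqrt(2)i


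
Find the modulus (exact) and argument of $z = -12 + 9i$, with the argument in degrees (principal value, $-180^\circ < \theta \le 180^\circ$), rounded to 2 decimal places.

|z| = sqrt((-12)^2 + 9^2) = 15
arg(z) = arctan(b/a) = arctan(9/-12) (quadrant-adjusted) = 143.13°


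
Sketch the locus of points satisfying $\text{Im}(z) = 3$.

Im(z) = y where z = x + yi; the equation y = 3 is satisfied by all points with that y-coordinate
Locus: Horizontal line y = 3


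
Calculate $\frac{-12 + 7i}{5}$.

Divisor is real, so divide each part by 5:
= -12/5 + (7/5)i


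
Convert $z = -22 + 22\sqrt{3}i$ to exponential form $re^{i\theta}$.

r = |z| = sqrt((-22)^2 + (22*sqrt(3))^2) = sqrt(484 + 1452) = sqrt(1936) = 44
θ = arctan(b/a) = arctan(38.1051/-22) (quadrant-adjusted) = 120° = 2π/3
z = 44e^(i*2π/3)


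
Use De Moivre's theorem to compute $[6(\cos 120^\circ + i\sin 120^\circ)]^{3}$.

By De Moivre: z^n = r^n(cos(nθ) + i sin(nθ))
= 6^3(cos(3*120°) + i sin(3*120°))
= 216(cos 0° + i sin 0°)
= 216


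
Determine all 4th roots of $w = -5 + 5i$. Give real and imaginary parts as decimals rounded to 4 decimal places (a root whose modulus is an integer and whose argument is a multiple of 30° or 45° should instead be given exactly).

|w| = sqrt(50) ≈ 7.071068, arg(w) = 135°
Root modulus = sqrt(50)^(1/4) ≈ 1.630689
Root arguments: θ_k = (135° + 360°k)/4 for k = 0, 1, ..., 3
Compute each root as (root modulus)(cos θ_k + i sin θ_k) using full-precision intermediates, then round to 4 decimal places.
Roots: 1.3559 + 0.9060i, -0.9060 + 1.3559i, -1.3559 - 0.9060i, 0.9060 - 1.3559i


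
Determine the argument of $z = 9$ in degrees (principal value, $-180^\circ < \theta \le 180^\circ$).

b = 0 and a > 0, so z lies on the positive real axis: θ = 0°


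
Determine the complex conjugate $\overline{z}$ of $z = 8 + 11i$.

If z = a + bi, then conjugate(z) = a - bi
conjugate(8 + 11i) = 8 - 11i


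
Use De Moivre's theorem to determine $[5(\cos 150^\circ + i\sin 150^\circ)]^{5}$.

By De Moivre: z^n = r^n(cos(nθ) + i sin(nθ))
= 5^5(cos(5*150°) + i sin(5*150°))
= 3125(cos 30° + i sin 30°)
= 3125*sqrt(3)/2 + (3125/2)i


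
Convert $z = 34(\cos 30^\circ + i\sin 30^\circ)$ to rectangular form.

a = r cos θ = 34 * sqrt(3)/2 = 17*sqrt(3)
b = r sin θ = 34 * 1/2 = 17
z = 17*sqrt(3) + 17i


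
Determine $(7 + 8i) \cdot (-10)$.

(a1*a2 - b1*b2) + (a1*b2 + b1*a2)i
= (-70 - 0) + (0 + (-80))i
= -70 - 80i


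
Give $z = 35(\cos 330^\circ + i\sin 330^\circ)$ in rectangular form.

a = r cos θ = 35 * sqrt(3)/2 = 35*sqrt(3)/2
b = r sin θ = 35 * -1/2 = -35/2
z = 35*sqrt(3)/2 - (35/2)i


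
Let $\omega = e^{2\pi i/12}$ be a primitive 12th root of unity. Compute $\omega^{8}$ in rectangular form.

ω^8 = e^(2πi·8/12) = e^(i·4π/3)
= cos(4π/3) + i sin(4π/3)
= -1/2 - (sqrt(3)/2)i


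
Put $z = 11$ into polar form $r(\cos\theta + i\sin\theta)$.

r = |z| = sqrt(a^2 + b^2) = sqrt((11)^2 + (0)^2) = sqrt(121 + 0) = sqrt(121) = 11
b = 0 and a > 0, so z lies on the positive real axis: θ = 0°
z = 11(cos 0° + i sin 0°)


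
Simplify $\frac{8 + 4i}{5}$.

Divisor is real, so divide each part by 5:
= 8/5 + (4/5)i


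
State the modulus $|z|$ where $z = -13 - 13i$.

|z| = sqrt(a^2 + b^2) = sqrt((-13)^2 + (-13)^2) = sqrt(338) = sqrt(338)


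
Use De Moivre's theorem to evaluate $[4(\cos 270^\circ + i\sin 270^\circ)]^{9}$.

By De Moivre: z^n = r^n(cos(nθ) + i sin(nθ))
= 4^9(cos(9*270°) + i sin(9*270°))
= 262144(cos 270° + i sin 270°)
= -262144i


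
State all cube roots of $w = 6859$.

|w| = 6859, arg(w) = 0°
Root modulus = 6859^(1/3) = 19
Root arguments: θ_k = (0° + 360°k)/3 for k = 0, 1, ..., 2
Roots: 19, -19/2 + (19*sqrt(3)/2)i, -19/2 - (19*sqrt(3)/2)i


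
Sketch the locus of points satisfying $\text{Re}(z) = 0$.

Re(z) = x where z = x + yi; the equation x = 0 is satisfied by all points with that x-coordinate
Locus: Vertical line x = 0


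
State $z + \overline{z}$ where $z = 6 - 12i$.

z + conjugate(z) = (a + bi) + (a - bi) = 2a
= 2 * 6 = 12


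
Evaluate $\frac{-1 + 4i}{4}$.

Divisor is real, so divide each part by 4:
= -1/4 + i


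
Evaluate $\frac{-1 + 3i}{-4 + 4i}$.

Multiply numerator and denominator by conjugate (-4 - 4i):
= (-1 + 3i)(-4 - 4i) / ((-4)^2 + 4^2)
= (16 - 8i) / 32
Divide through by 8: (2 - i) / 4
= 1/2 - (1/4)i


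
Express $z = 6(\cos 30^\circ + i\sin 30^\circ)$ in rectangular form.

a = r cos θ = 6 * sqrt(3)/2 = 3*sqrt(3)
b = r sin θ = 6 * 1/2 = 3
z = 3*sqrt(3) + 3i


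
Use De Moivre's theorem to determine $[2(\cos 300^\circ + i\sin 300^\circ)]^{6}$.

By De Moivre: z^n = r^n(cos(nθ) + i sin(nθ))
= 2^6(cos(6*300°) + i sin(6*300°))
= 64(cos 0° + i sin 0°)
= 64


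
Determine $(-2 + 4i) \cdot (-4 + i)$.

(a1*a2 - b1*b2) + (a1*b2 + b1*a2)i
= (8 - 4) + (-2 + (-16))i
= 4 - 18i


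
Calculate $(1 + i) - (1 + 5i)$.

(1 - 1) + (1 - 5)i = -4i


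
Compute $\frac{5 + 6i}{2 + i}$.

Multiply numerator and denominator by conjugate (2 - i):
= (5 + 6i)(2 - i) / (2^2 + 1^2)
= (16 + 7i) / 5
= 16/5 + (7/5)i


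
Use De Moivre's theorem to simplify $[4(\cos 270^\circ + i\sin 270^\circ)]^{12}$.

By De Moivre: z^n = r^n(cos(nθ) + i sin(nθ))
= 4^12(cos(12*270°) + i sin(12*270°))
= 16777216(cos 0° + i sin 0°)
= 16777216


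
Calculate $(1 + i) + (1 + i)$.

(1 + 1) + (1 + 1)i = 2 + 2i


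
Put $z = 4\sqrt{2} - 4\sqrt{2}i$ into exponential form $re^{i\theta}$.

r = |z| = sqrt((4*sqrt(2))^2 + (-4*sqrt(2))^2) = sqrt(32 + 32) = sqrt(64) = 8
θ = arctan(b/a) = arctan(-5.6569/5.6569) (quadrant-adjusted) = -45° = -π/4
z = 8e^(-i*π/4)


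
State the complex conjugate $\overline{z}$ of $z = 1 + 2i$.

If z = a + bi, then conjugate(z) = a - bi
conjugate(1 + 2i) = 1 - 2i


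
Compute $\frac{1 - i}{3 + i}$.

Multiply numerator and denominator by conjugate (3 - i):
= (1 - i)(3 - i) / (3^2 + 1^2)
= (2 - 4i) / 10
Divide through by 2: (1 - 2i) / 5
= 1/5 - (2/5)i


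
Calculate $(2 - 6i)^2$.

(a + bi)^2 = a^2 - b^2 + 2abi
= 2^2 - (-6)^2 + 2*2*(-6)i
= -32 - 24i


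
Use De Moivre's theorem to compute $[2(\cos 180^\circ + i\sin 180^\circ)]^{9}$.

By De Moivre: z^n = r^n(cos(nθ) + i sin(nθ))
= 2^9(cos(9*180°) + i sin(9*180°))
= 512(cos 180° + i sin 180°)
= -512


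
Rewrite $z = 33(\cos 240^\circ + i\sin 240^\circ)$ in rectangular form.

a = r cos θ = 33 * -1/2 = -33/2
b = r sin θ = 33 * -sqrt(3)/2 = -33*sqrt(3)/2
z = -33/2 - (33*sqrt(3)/2)i


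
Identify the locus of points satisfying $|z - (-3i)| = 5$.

|z - z0| = r describes a circle centered at z0 with radius r
Here z0 = -3i and r = 5
Locus: Circle centered at (0, -3) with radius 5


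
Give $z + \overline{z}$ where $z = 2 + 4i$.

z + conjugate(z) = (a + bi) + (a - bi) = 2a
= 2 * 2 = 4


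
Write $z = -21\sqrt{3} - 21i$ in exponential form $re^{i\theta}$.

r = |z| = sqrt((-21*sqrt(3))^2 + (-21)^2) = sqrt(1323 + 441) = sqrt(1764) = 42
θ = arctan(b/a) = arctan(-21/-36.3731) (quadrant-adjusted) = 210° = 7π/6
z = 42e^(i*7π/6)


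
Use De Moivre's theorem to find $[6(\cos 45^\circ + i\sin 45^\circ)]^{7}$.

By De Moivre: z^n = r^n(cos(nθ) + i sin(nθ))
= 6^7(cos(7*45°) + i sin(7*45°))
= 279936(cos 315° + i sin 315°)
= 139968*sqrt(2) - 139968*sqrt(2)i


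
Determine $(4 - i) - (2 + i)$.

(4 - 2) + (-1 - 1)i = 2 - 2i


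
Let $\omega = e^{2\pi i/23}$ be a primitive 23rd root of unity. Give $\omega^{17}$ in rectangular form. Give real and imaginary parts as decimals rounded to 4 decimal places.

ω^17 = e^(2πi·17/23) = e^(i·34π/23)
= cos(34π/23) + i sin(34π/23)
= -0.0682 - 0.9977i


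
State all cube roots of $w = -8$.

|w| = 8, arg(w) = 180°
Root modulus = 8^(1/3) = 2
Root arguments: θ_k = (180° + 360°k)/3 for k = 0, 1, ..., 2
Roots: 1 + sqrt(3)i, -2, 1 - sqrt(3)i


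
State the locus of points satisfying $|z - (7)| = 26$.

|z - z0| = r describes a circle centered at z0 with radius r
Here z0 = 7 and r = 26
Locus: Circle centered at (7, 0) with radius 26


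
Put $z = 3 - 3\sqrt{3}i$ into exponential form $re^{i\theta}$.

r = |z| = sqrt((3)^2 + (-3*sqrt(3))^2) = sqrt(9 + 27) = sqrt(36) = 6
θ = arctan(b/a) = arctan(-5.1962/3) (quadrant-adjusted) = -60° = -π/3
z = 6e^(-i*π/3)


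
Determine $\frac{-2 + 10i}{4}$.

Divisor is real, so divide each part by 4:
= -1/2 + (5/2)i


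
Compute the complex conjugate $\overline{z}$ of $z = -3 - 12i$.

If z = a + bi, then conjugate(z) = a - bi
conjugate(-3 - 12i) = -3 + 12i


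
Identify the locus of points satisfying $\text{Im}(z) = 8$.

Im(z) = y where z = x + yi; the equation y = 8 is satisfied by all points with that y-coordinate
Locus: Horizontal line y = 8


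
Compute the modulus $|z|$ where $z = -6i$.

|z| = sqrt(a^2 + b^2) = sqrt(0^2 + (-6)^2) = sqrt(36) = 6


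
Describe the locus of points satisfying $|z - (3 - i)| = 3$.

|z - z0| = r describes a circle centered at z0 with radius r
Here z0 = 3 - i and r = 3
Locus: Circle centered at (3, -1) with radius 3


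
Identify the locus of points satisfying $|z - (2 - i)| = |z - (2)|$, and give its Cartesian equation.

|z - z1| = |z - z2| means z is equidistant from z1 and z2,
i.e. the perpendicular bisector of the segment from (2, -1) to (2, 0) (midpoint (2, -1/2)).
With z = x + yi, square both sides:
(x - 2)^2 + (y - (-1))^2 = (x - 2)^2 + (y - 0)^2
The x^2 and y^2 terms cancel: 0x + 2y = 4 - 5 = -1
Simplify: y = -1/2
Locus: Perpendicular bisector of the segment from (2, -1) to (2, 0): the line y = -1/2


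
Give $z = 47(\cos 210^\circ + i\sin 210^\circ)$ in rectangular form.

a = r cos θ = 47 * -sqrt(3)/2 = -47*sqrt(3)/2
b = r sin θ = 47 * -1/2 = -47/2
z = -47*sqrt(3)/2 - (47/2)i


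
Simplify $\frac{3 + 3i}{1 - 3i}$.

Multiply numerator and denominator by conjugate (1 + 3i):
= (3 + 3i)(1 + 3i) / (1^2 + (-3)^2)
= (-6 + 12i) / 10
Divide through by 2: (-3 + 6i) / 5
= -3/5 + (6/5)i


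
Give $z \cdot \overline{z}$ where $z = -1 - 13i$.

z * conjugate(z) = |z|^2 = a^2 + b^2
= (-1)^2 + (-13)^2 = 170


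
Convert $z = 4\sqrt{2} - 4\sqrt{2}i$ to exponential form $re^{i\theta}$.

r = |z| = sqrt((4*sqrt(2))^2 + (-4*sqrt(2))^2) = sqrt(32 + 32) = sqrt(64) = 8
θ = arctan(b/a) = arctan(-5.6569/5.6569) (quadrant-adjusted) = -45° = -π/4
z = 8e^(-i*π/4)


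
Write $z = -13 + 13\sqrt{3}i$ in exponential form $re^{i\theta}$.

r = |z| = sqrt((-13)^2 + (13*sqrt(3))^2) = sqrt(169 + 507) = sqrt(676) = 26
θ = arctan(b/a) = arctan(22.5167/-13) (quadrant-adjusted) = 120° = 2π/3
z = 26e^(i*2π/3)


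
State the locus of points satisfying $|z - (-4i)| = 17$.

|z - z0| = r describes a circle centered at z0 with radius r
Here z0 = -4i and r = 17
Locus: Circle centered at (0, -4) with radius 17


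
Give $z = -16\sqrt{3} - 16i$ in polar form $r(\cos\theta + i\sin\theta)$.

r = |z| = sqrt(a^2 + b^2) = sqrt((-16*sqrt(3))^2 + (-16)^2) = sqrt(768 + 256) = sqrt(1024) = 32
θ = arctan(b/a) = arctan(-16/-27.7128) (quadrant-adjusted) = 210°
z = 32(cos 210° + i sin 210°)


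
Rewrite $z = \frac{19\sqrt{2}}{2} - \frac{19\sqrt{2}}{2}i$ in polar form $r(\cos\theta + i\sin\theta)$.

r = |z| = sqrt(a^2 + b^2) = sqrt((19*sqrt(2)/2)^2 + (-19*sqrt(2)/2)^2) = sqrt(361/2 + 361/2) = sqrt(361) = 19
θ = arctan(b/a) = arctan(-13.435/13.435) (quadrant-adjusted) = 315°
z = 19(cos 315° + i sin 315°)


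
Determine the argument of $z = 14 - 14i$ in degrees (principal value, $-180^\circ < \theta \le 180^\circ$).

θ = arctan(b/a) = arctan(-14/14) (quadrant-adjusted) = -45°


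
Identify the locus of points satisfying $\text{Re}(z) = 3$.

Re(z) = x where z = x + yi; the equation x = 3 is satisfied by all points with that x-coordinate
Locus: Vertical line x = 3


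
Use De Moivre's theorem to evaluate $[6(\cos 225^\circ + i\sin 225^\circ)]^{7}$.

By De Moivre: z^n = r^n(cos(nθ) + i sin(nθ))
= 6^7(cos(7*225°) + i sin(7*225°))
= 279936(cos 135° + i sin 135°)
= -139968*sqrt(2) + 139968*sqrt(2)i


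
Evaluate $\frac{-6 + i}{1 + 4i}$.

Multiply numerator and denominator by conjugate (1 - 4i):
= (-6 + i)(1 - 4i) / (1^2 + 4^2)
= (-2 + 25i) / 17
= -2/17 + (25/17)i


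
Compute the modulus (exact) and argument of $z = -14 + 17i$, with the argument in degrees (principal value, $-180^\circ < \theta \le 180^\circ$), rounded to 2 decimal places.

|z| = sqrt((-14)^2 + 17^2) = sqrt(485)
arg(z) = arctan(b/a) = arctan(17/-14) (quadrant-adjusted) = 129.47°


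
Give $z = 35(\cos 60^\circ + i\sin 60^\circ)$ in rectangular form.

a = r cos θ = 35 * 1/2 = 35/2
b = r sin θ = 35 * sqrt(3)/2 = 35*sqrt(3)/2
z = 35/2 + (35*sqrt(3)/2)i


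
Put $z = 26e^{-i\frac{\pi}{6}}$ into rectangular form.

a = r cos θ = 26 * sqrt(3)/2 = 13*sqrt(3)
b = r sin θ = 26 * -1/2 = -13
z = 13*sqrt(3) - 13i


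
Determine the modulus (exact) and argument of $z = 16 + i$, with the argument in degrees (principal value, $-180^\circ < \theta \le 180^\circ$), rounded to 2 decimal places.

|z| = sqrt(16^2 + 1^2) = sqrt(257)
arg(z) = arctan(b/a) = arctan(1/16) (quadrant-adjusted) = 3.58°


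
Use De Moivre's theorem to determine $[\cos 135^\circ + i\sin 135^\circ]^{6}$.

By De Moivre: z^n = r^n(cos(nθ) + i sin(nθ))
= 1^6(cos(6*135°) + i sin(6*135°))
= 1(cos 90° + i sin 90°)
= i


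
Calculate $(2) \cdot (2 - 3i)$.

(a1*a2 - b1*b2) + (a1*b2 + b1*a2)i
= (4 - 0) + (-6 + 0)i
= 4 - 6i


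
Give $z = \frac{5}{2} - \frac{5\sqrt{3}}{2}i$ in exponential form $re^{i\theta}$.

r = |z| = sqrt((5/2)^2 + (-5*sqrt(3)/2)^2) = sqrt(25/4 + 75/4) = sqrt(25) = 5
θ = arctan(b/a) = arctan(-4.3301/2.5) (quadrant-adjusted) = -60° = -π/3
z = 5e^(-i*π/3)


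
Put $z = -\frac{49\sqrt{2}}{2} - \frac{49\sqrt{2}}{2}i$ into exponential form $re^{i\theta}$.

r = |z| = sqrt((-49*sqrt(2)/2)^2 + (-49*sqrt(2)/2)^2) = sqrt(2401/2 + 2401/2) = sqrt(2401) = 49
θ = arctan(b/a) = arctan(-34.6482/-34.6482) (quadrant-adjusted) = -135° = -3π/4
z = 49e^(-i*3π/4)


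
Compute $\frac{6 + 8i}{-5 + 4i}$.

Multiply numerator and denominator by conjugate (-5 - 4i):
= (6 + 8i)(-5 - 4i) / ((-5)^2 + 4^2)
= (2 - 64i) / 41
= 2/41 - (64/41)i


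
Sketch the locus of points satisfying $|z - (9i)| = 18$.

|z - z0| = r describes a circle centered at z0 with radius r
Here z0 = 9i and r = 18
Locus: Circle centered at (0, 9) with radius 18


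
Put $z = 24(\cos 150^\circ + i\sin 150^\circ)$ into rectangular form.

a = r cos θ = 24 * -sqrt(3)/2 = -12*sqrt(3)
b = r sin θ = 24 * 1/2 = 12
z = -12*sqrt(3) + 12i


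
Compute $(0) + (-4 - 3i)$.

(0 + (-4)) + (0 + (-3))i = -4 - 3i


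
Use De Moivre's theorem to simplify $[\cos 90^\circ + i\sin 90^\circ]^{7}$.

By De Moivre: z^n = r^n(cos(nθ) + i sin(nθ))
= 1^7(cos(7*90°) + i sin(7*90°))
= 1(cos 270° + i sin 270°)
= -i


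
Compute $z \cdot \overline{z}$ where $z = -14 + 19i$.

z * conjugate(z) = |z|^2 = a^2 + b^2
= (-14)^2 + 19^2 = 557


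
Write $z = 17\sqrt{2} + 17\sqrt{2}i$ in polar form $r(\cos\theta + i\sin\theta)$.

r = |z| = sqrt(a^2 + b^2) = sqrt((17*sqrt(2))^2 + (17*sqrt(2))^2) = sqrt(578 + 578) = sqrt(1156) = 34
θ = arctan(b/a) = arctan(24.0416/24.0416) (quadrant-adjusted) = 45°
z = 34(cos 45° + i sin 45°)


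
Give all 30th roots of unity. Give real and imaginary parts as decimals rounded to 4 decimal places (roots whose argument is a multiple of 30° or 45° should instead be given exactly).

ω_k = e^(2πik/30) = cos(2πk/30) + i sin(2πk/30) for k = 0, 1, ..., 29
Roots: 1, 0.9781 + 0.2079i, 0.9135 + 0.4067i, 0.8090 + 0.5878i, 0.6691 + 0.7431i, 1/2 + (sqrt(3)/2)i, 0.3090 + 0.9511i, 0.1045 + 0.9945i, -0.1045 + 0.9945i, -0.3090 + 0.9511i, -1/2 + (sqrt(3)/2)i, -0.6691 + 0.7431i, -0.8090 + 0.5878i, -0.9135 + 0.4067i, -0.9781 + 0.2079i, -1, -0.9781 - 0.2079i, -0.9135 - 0.4067i, -0.8090 - 0.5878i, -0.6691 - 0.7431i, -1/2 - (sqrt(3)/2)i, -0.3090 - 0.9511i, -0.1045 - 0.9945i, 0.1045 - 0.9945i, 0.3090 - 0.9511i, 1/2 - (sqrt(3)/2)i, 0.6691 - 0.7431i, 0.8090 - 0.5878i, 0.9135 - 0.4067i, 0.9781 - 0.2079i


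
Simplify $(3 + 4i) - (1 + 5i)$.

(3 - 1) + (4 - 5)i = 2 - i


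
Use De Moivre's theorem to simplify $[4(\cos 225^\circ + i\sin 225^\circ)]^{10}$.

By De Moivre: z^n = r^n(cos(nθ) + i sin(nθ))
= 4^10(cos(10*225°) + i sin(10*225°))
= 1048576(cos 90° + i sin 90°)
= 1048576i


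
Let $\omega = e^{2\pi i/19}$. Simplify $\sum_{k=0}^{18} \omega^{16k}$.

Let ζ = ω^16 = e^(2πi·16/19). Since 19 ∤ 16, ζ ≠ 1.
Sum = Σ_{k=0}^{18} ζ^k = (ζ^19 - 1)/(ζ - 1) = (ω^{16·19} - 1)/(ζ - 1) = (1 - 1)/(ζ - 1) = 0


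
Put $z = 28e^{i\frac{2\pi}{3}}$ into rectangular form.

a = r cos θ = 28 * -1/2 = -14
b = r sin θ = 28 * sqrt(3)/2 = 14*sqrt(3)
z = -14 + 14*sqrt(3)i


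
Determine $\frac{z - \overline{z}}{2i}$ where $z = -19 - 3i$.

z - conjugate(z) = 2bi
(z - conjugate(z))/(2i) = 2bi/(2i) = b = -3


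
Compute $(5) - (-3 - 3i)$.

(5 - (-3)) + (0 - (-3))i = 8 + 3i


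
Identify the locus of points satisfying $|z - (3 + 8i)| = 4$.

|z - z0| = r describes a circle centered at z0 with radius r
Here z0 = 3 + 8i and r = 4
Locus: Circle centered at (3, 8) with radius 4


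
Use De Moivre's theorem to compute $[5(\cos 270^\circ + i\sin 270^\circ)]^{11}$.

By De Moivre: z^n = r^n(cos(nθ) + i sin(nθ))
= 5^11(cos(11*270°) + i sin(11*270°))
= 48828125(cos 90° + i sin 90°)
= 48828125i


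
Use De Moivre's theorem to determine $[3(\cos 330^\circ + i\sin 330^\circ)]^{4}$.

By De Moivre: z^n = r^n(cos(nθ) + i sin(nθ))
= 3^4(cos(4*330°) + i sin(4*330°))
= 81(cos 240° + i sin 240°)
= -81/2 - (81*sqrt(3)/2)i


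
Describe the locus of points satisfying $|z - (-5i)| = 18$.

|z - z0| = r describes a circle centered at z0 with radius r
Here z0 = -5i and r = 18
Locus: Circle centered at (0, -5) with radius 18


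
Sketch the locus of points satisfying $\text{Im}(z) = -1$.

Im(z) = y where z = x + yi; the equation y = -1 is satisfied by all points with that y-coordinate
Locus: Horizontal line y = -1


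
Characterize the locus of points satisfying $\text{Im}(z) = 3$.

Im(z) = y where z = x + yi; the equation y = 3 is satisfied by all points with that y-coordinate
Locus: Horizontal line y = 3


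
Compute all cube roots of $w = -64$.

|w| = 64, arg(w) = 180°
Root modulus = 64^(1/3) = 4
Root arguments: θ_k = (180° + 360°k)/3 for k = 0, 1, ..., 2
Roots: 2 + 2*sqrt(3)i, -4, 2 - 2*sqrt(3)i


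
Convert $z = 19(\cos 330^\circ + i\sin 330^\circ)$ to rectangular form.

a = r cos θ = 19 * sqrt(3)/2 = 19*sqrt(3)/2
b = r sin θ = 19 * -1/2 = -19/2
z = 19*sqrt(3)/2 - (19/2)i


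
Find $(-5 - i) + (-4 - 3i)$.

(-5 + (-4)) + (-1 + (-3))i = -9 - 4i


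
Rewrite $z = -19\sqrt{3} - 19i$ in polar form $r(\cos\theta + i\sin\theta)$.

r = |z| = sqrt(a^2 + b^2) = sqrt((-19*sqrt(3))^2 + (-19)^2) = sqrt(1083 + 361) = sqrt(1444) = 38
θ = arctan(b/a) = arctan(-19/-32.909) (quadrant-adjusted) = 210°
z = 38(cos 210° + i sin 210°)


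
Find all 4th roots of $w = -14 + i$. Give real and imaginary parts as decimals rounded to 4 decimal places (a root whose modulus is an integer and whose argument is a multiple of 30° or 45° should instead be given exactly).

|w| = sqrt(197) ≈ 14.035669, arg(w) ≈ 175.914383°
Root modulus = sqrt(197)^(1/4) ≈ 1.935567
Root arguments: θ_k = (arg(w) + 360°k)/4 for k = 0, 1, ..., 3
Compute each root as (root modulus)(cos θ_k + i sin θ_k) using full-precision intermediates, then round to 4 decimal places.
Roots: 1.3928 + 1.3440i, -1.3440 + 1.3928i, -1.3928 - 1.3440i, 1.3440 - 1.3928i


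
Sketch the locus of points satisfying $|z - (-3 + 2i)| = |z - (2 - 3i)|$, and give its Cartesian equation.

|z - z1| = |z - z2| means z is equidistant from z1 and z2,
i.e. the perpendicular bisector of the segment from (-3, 2) to (2, -3) (midpoint (-1/2, -1/2)).
With z = x + yi, square both sides:
(x - (-3))^2 + (y - 2)^2 = (x - 2)^2 + (y - (-3))^2
The x^2 and y^2 terms cancel: 10x + (-10)y = 13 - 13 = 0
Simplify: x - y = 0
Locus: Perpendicular bisector of the segment from (-3, 2) to (2, -3): the line x - y = 0


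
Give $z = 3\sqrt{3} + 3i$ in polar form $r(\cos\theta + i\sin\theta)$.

r = |z| = sqrt(a^2 + b^2) = sqrt((3*sqrt(3))^2 + (3)^2) = sqrt(27 + 9) = sqrt(36) = 6
θ = arctan(b/a) = arctan(3/5.1962) (quadrant-adjusted) = 30°
z = 6(cos 30° + i sin 30°)


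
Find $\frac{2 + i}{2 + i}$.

Multiply numerator and denominator by conjugate (2 - i):
= (2 + i)(2 - i) / (2^2 + 1^2)
= (5) / 5
= 1


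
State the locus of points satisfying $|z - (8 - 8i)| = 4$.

|z - z0| = r describes a circle centered at z0 with radius r
Here z0 = 8 - 8i and r = 4
Locus: Circle centered at (8, -8) with radius 4


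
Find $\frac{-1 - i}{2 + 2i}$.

Multiply numerator and denominator by conjugate (2 - 2i):
= (-1 - i)(2 - 2i) / (2^2 + 2^2)
= (-4) / 8
Divide through by 4: (-1) / 2
= -1/2


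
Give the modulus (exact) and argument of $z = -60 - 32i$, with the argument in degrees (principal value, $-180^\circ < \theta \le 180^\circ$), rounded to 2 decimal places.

|z| = sqrt((-60)^2 + (-32)^2) = 68
arg(z) = arctan(b/a) = arctan(-32/-60) (quadrant-adjusted) = -151.93°


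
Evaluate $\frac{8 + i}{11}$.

Divisor is real, so divide each part by 11:
= 8/11 + (1/11)i


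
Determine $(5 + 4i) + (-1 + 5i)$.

(5 + (-1)) + (4 + 5)i = 4 + 9i


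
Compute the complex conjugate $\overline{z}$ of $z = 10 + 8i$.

If z = a + bi, then conjugate(z) = a - bi
conjugate(10 + 8i) = 10 - 8i


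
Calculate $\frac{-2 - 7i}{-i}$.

Multiply numerator and denominator by conjugate (i):
= (-2 - 7i)(i) / (0^2 + (-1)^2)
= (7 - 2i) / 1
= 7 - 2i


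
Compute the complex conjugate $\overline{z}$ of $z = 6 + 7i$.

If z = a + bi, then conjugate(z) = a - bi
conjugate(6 + 7i) = 6 - 7i


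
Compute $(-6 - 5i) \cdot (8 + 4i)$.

(a1*a2 - b1*b2) + (a1*b2 + b1*a2)i
= (-48 - (-20)) + (-24 + (-40))i
= -28 - 64i
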